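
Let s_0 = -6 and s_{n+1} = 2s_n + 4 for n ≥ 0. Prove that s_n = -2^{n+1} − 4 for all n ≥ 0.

Base case: s_0 = -6, and -2^{0+1} − 4 = -2 − 4 = -6.
Assume s_r = -2^{r+1} − 4 for some r ≥ 0.
Then s_{r+1} = 2s_r + 4 = 2·(-2^{r+1} − 4) + 4 = -2^{r+2} − 8 + 4 = -2^{r+2} − 4.
This completes the inductive step, so s_n = -2^{n+1} − 4 for all n ≥ 0.

s_n = -2^{n+1} − 4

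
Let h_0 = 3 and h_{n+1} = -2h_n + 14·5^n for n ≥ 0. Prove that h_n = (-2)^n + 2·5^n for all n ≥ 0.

Base case: h_0 = 3, and (-2)^0 + 2·5^0 = 1 + 2 = 3.
Assume h_r = (-2)^r + 2·5^r for some r ≥ 0.
Then h_{r+1} = -2h_r + 14·5^r = -2·((-2)^r + 2·5^r) + 14·5^r = (-2)^{r+1} − 4·5^r + 14·5^r = (-2)^{r+1} + 10·5^r = (-2)^{r+1} + 2·5^{r+1}.
This completes the inductive step, so h_n = (-2)^n + 2·5^n for all n ≥ 0.

h_n = (-2)^n + 2·5^n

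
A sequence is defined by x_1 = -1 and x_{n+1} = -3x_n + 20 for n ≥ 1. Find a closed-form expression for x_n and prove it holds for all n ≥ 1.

Claim: x_n = 2·(-3)^n + 5.

Base case: x_1 = -1, and 2·(-3)^1 + 5 = -6 + 5 = -1.
Assume x_m = 2·(-3)^m + 5 for some m ≥ 1.
Then x_{m+1} = -3x_m + 20 = -3·(2·(-3)^m + 5) + 20 = -6·(-3)^m − 15 + 20 = 2·(-3)^{m+1} + 5.
This completes the inductive step, so x_n = 2·(-3)^n + 5 for all n ≥ 1.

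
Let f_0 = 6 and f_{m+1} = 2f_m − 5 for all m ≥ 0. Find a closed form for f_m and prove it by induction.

Claim: f_m = 2^m + 5.

Base case: f_0 = 6, and 2^0 + 5 = 1 + 5 = 6.
Assume f_r = 2^r + 5 for some r ≥ 0.
Then f_{r+1} = 2f_r − 5 = 2·(2^r + 5) − 5 = 2^{r+1} + 10 − 5 = 2^{r+1} + 5.
By induction, f_m = 2^m + 5 for all m ≥ 0.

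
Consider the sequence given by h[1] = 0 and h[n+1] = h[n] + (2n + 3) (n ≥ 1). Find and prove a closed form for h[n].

Claim: h[n] = n^2 + 2n − 3.

Base case: h[1] = 0, and 1^2 + 2·1 − 3 = 0.
Assume h[m] = m^2 + 2m − 3.
Then h[m+1] = h[m] + (2m + 3) = (m^2 + 2m − 3) + (2m + 3) = m^2 + 4m,
and (m+1)^2 + 2·(m+1) − 3 = m^2 + 4m.
Hence h[n] = n^2 + 2n − 3 for every n ≥ 1, by induction.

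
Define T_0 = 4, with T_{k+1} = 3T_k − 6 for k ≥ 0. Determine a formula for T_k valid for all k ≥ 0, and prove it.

Claim: T_k = 3^k + 3.

Base case: T_0 = 4, and 3^0 + 3 = 1 + 3 = 4.
Assume T_m = 3^m + 3 for some m ≥ 0.
Then T_{m+1} = 3T_m − 6 = 3·(3^m + 3) − 6 = 3^{m+1} + 9 − 6 = 3^{m+1} + 3.
So the formula holds for m+1, and by induction T_k = 3^k + 3 for all k ≥ 0.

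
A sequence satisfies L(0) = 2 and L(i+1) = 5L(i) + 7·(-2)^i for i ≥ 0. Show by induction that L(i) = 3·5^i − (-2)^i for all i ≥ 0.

Base case: L(0) = 2, and 3·5^0 − (-2)^0 = 3 − 1 = 2.
Assume L(j) = 3·5^j − (-2)^j for some j ≥ 0.
Then L(j+1) = 5L(j) + 7·(-2)^j = 5·(3·5^j − (-2)^j) + 7·(-2)^j = 3·5^{j+1} − 5·(-2)^j + 7·(-2)^j = 3·5^{j+1} + 2·(-2)^j = 3·5^{j+1} − (-2)^{j+1}.
So the formula holds for j+1, and by induction L(i) = 3·5^i − (-2)^i for all i ≥ 0.

L(i) = 3·5^i − (-2)^i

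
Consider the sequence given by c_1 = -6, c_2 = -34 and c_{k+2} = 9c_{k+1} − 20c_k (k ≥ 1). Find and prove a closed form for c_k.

Claim: c_k = 4^k − 2·5^k.

Base cases: c_1 = -6 and 4^1 − 2·5^1 = -6; c_2 = -34 and 4^2 − 2·5^2 = -34.
Assume c_j = 4^j − 2·5^j for all 1 ≤ j ≤ r, where r ≥ 2.
Then c_{r+1} = 9c_r − 20c_{r−1} = 9·(4^r − 2·5^r) − 20·(4^{r−1} − 2·5^{r−1}) = (9·4 − 20)4^{r−1} − 2·(9·5 − 20)5^{r−1} = 16·4^{r−1} − 50·5^{r−1} = 4^{r+1} − 2·5^{r+1}.
Hence c_k = 4^k − 2·5^k for every k ≥ 1, by strong induction.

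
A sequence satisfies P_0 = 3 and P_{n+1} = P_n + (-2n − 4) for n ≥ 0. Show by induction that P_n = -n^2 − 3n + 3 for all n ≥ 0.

Base case: P_0 = 3, and -0^2 − 3·0 + 3 = 3.
Assume P_j = -j^2 − 3j + 3.
Then P_{j+1} = P_j + (-2j − 4) = (-j^2 − 3j + 3) + (-2j − 4) = -j^2 − 5j − 1,
and -(j+1)^2 − 3·(j+1) + 3 = -j^2 − 5j − 1.
This completes the inductive step, so P_n = -n^2 − 3n + 3 for all n ≥ 0.

P_n = -n^2 − 3n + 3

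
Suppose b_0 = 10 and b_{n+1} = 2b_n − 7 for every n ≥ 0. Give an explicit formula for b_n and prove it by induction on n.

Claim: b_n = 3·2^n + 7.

Base case: b_0 = 10, and 3·2^0 + 7 = 3 + 7 = 10.
Assume b_j = 3·2^j + 7 for some j ≥ 0.
Then b_{j+1} = 2b_j − 7 = 2·(3·2^j + 7) − 7 = 6·2^j + 14 − 7 = 3·2^{j+1} + 7.
So the formula holds for j+1, and by induction b_n = 3·2^n + 7 for all n ≥ 0.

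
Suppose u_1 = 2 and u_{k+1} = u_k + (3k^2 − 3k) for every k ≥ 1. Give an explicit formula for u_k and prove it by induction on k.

Claim: u_k = k^3 − 3k^2 + 2k + 2.

Base case: u_1 = 2, and 1^3 − 3·1^2 + 2·1 + 2 = 2.
Assume u_j = j^3 − 3j^2 + 2j + 2.
Then u_{j+1} = u_j + (3j^2 − 3j) = (j^3 − 3j^2 + 2j + 2) + (3j^2 − 3j) = j^3 − j + 2,
and (j+1)^3 − 3·(j+1)^2 + 2·(j+1) + 2 = j^3 − j + 2.
Hence u_k = k^3 − 3k^2 + 2k + 2 for every k ≥ 1, by induction.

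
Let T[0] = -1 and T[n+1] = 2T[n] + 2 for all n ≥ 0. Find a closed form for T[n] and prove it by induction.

Claim: T[n] = 2^n − 2.

Base case: T[0] = -1, and 2^0 − 2 = 1 − 2 = -1.
Assume T[m] = 2^m − 2 for some m ≥ 0.
Then T[m+1] = 2T[m] + 2 = 2·(2^m − 2) + 2 = 2^{m+1} − 4 + 2 = 2^{m+1} − 2.
So the formula holds for m+1, and by induction T[n] = 2^n − 2 for all n ≥ 0.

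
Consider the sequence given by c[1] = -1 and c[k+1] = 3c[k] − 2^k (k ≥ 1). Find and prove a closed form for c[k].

Claim: c[k] = -3^k + 2^k.

Base case: c[1] = -1, and -3^1 + 2^1 = -3 + 2 = -1.
Assume c[j] = -3^j + 2^j for some j ≥ 1.
Then c[j+1] = 3c[j] − 2^j = 3·(-3^j + 2^j) − 2^j = -3^{j+1} + 3·2^j − 2^j = -3^{j+1} + 2·2^j = -3^{j+1} + 2^{j+1}.
Hence c[k] = -3^k + 2^k for every k ≥ 1, by induction.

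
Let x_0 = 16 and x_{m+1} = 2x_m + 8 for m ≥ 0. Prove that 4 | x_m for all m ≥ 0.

Base case: x_0 = 16 = 4·4, so 4 | x_0.
Assume 4 | x_k, so x_k = 4t for some integer t.
Then x_{k+1} = 2x_k + 8 = 2·(4t) + 8 = 4(2t + 2), so 4 | x_{k+1}.
So the property holds for k+1, and by induction 4 | x_m for all m ≥ 0.

4 | x_m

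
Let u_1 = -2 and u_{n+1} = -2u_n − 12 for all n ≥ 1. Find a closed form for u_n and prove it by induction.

Claim: u_n = -(-2)^n − 4.

Base case: u_1 = -2, and -(-2)^1 − 4 = 2 − 4 = -2.
Assume u_k = -(-2)^k − 4 for some k ≥ 1.
Then u_{k+1} = -2u_k − 12 = -2·(-(-2)^k − 4) − 12 = 2·(-2)^k + 8 − 12 = -(-2)^{k+1} − 4.
Hence u_n = -(-2)^n − 4 for every n ≥ 1, by induction.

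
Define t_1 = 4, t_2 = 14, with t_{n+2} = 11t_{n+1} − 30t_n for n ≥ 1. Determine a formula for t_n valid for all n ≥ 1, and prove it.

Claim: t_n = 2·5^n − 6^n.

Base cases: t_1 = 4 and 2·5^1 − 6^1 = 4; t_2 = 14 and 2·5^2 − 6^2 = 14.
Assume t_j = 2·5^j − 6^j for all 1 ≤ j ≤ r, where r ≥ 2.
Then t_{r+1} = 11t_r − 30t_{r−1} = 11·(2·5^r − 6^r) − 30·(2·5^{r−1} − 6^{r−1}) = 2·(11·5 − 30)5^{r−1} − (11·6 − 30)6^{r−1} = 50·5^{r−1} − 36·6^{r−1} = 2·5^{r+1} − 6^{r+1}.
By strong induction, t_n = 2·5^n − 6^n for all n ≥ 1.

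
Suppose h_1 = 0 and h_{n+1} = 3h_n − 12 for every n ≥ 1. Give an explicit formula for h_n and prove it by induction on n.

Claim: h_n = -2·3^n + 6.

Base case: h_1 = 0, and -2·3^1 + 6 = -6 + 6 = 0.
Assume h_m = -2·3^m + 6 for some m ≥ 1.
Then h_{m+1} = 3h_m − 12 = 3·(-2·3^m + 6) − 12 = -6·3^m + 18 − 12 = -2·3^{m+1} + 6.
By induction, h_n = -2·3^n + 6 for all n ≥ 1.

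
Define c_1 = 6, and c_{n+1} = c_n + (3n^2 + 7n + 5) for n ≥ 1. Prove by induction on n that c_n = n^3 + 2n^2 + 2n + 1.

Base case: c_1 = 6, and 1^3 + 2·1^2 + 2·1 + 1 = 6.
Assume c_m = m^3 + 2m^2 + 2m + 1.
Then c_{m+1} = c_m + (3m^2 + 7m + 5) = (m^3 + 2m^2 + 2m + 1) + (3m^2 + 7m + 5) = m^3 + 5m^2 + 9m + 6,
and (m+1)^3 + 2·(m+1)^2 + 2·(m+1) + 1 = m^3 + 5m^2 + 9m + 6.
This completes the inductive step, so c_n = n^3 + 2n^2 + 2n + 1 for all n ≥ 1.

c_n = n^3 + 2n^2 + 2n + 1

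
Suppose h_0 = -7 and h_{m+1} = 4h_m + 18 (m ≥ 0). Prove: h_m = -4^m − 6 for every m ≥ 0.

Base case: h_0 = -7, and -4^0 − 6 = -1 − 6 = -7.
Assume h_r = -4^r − 6 for some r ≥ 0.
Then h_{r+1} = 4h_r + 18 = 4·(-4^r − 6) + 18 = -4^{r+1} − 24 + 18 = -4^{r+1} − 6.
By induction, h_m = -4^m − 6 for all m ≥ 0.

h_m = -4^m − 6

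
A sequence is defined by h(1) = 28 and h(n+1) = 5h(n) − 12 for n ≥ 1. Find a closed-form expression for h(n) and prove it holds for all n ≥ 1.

Claim: h(n) = 5^{n+1} + 3.

Base case: h(1) = 28, and 5^{1+1} + 3 = 25 + 3 = 28.
Assume h(m) = 5^{m+1} + 3 for some m ≥ 1.
Then h(m+1) = 5h(m) − 12 = 5·(5^{m+1} + 3) − 12 = 5^{m+2} + 15 − 12 = 5^{m+2} + 3.
So the formula holds for m+1, and by induction h(n) = 5^{n+1} + 3 for all n ≥ 1.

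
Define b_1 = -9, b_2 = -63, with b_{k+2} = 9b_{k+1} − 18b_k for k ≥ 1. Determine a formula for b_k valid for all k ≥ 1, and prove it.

Claim: b_k = 3^k − 2·6^k.

Base cases: b_1 = -9 and 3^1 − 2·6^1 = -9; b_2 = -63 and 3^2 − 2·6^2 = -63.
Assume b_i = 3^i − 2·6^i for all 1 ≤ i ≤ j, where j ≥ 2.
Then b_{j+1} = 9b_j − 18b_{j−1} = 9·(3^j − 2·6^j) − 18·(3^{j−1} − 2·6^{j−1}) = (9·3 − 18)3^{j−1} − 2·(9·6 − 18)6^{j−1} = 9·3^{j−1} − 72·6^{j−1} = 3^{j+1} − 2·6^{j+1}.
So the formula holds for j+1, and by strong induction b_k = 3^k − 2·6^k for all k ≥ 1.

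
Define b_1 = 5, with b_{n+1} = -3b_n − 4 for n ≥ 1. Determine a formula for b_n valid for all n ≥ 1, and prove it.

Claim: b_n = -2·(-3)^n − 1.

Base case: b_1 = 5, and -2·(-3)^1 − 1 = 6 − 1 = 5.
Assume b_m = -2·(-3)^m − 1 for some m ≥ 1.
Then b_{m+1} = -3b_m − 4 = -3·(-2·(-3)^m − 1) − 4 = 6·(-3)^m + 3 − 4 = -2·(-3)^{m+1} − 1.
By induction, b_n = -2·(-3)^n − 1 for all n ≥ 1.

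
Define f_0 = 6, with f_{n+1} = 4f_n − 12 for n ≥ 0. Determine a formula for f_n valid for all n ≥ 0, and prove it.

Claim: f_n = 2·4^n + 4.

Base case: f_0 = 6, and 2·4^0 + 4 = 2 + 4 = 6.
Assume f_m = 2·4^m + 4 for some m ≥ 0.
Then f_{m+1} = 4f_m − 12 = 4·(2·4^m + 4) − 12 = 8·4^m + 16 − 12 = 2·4^{m+1} + 4.
So the formula holds for m+1, and by induction f_n = 2·4^n + 4 for all n ≥ 0.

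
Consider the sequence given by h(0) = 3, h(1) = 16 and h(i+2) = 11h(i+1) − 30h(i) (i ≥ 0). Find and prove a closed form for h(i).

Claim: h(i) = 2·5^i + 6^i.

Base cases: h(0) = 3 and 2·5^0 + 6^0 = 3; h(1) = 16 and 2·5^1 + 6^1 = 16.
Assume h(j) = 2·5^j + 6^j for all 0 ≤ j ≤ k, where k ≥ 1.
Then h(k+1) = 11h(k) − 30h(k−1) = 11·(2·5^k + 6^k) − 30·(2·5^{k−1} + 6^{k−1}) = 2·(11·5 − 30)5^{k−1} + (11·6 − 30)6^{k−1} = 50·5^{k−1} + 36·6^{k−1} = 2·5^{k+1} + 6^{k+1}.
By strong induction, h(i) = 2·5^i + 6^i for all i ≥ 0.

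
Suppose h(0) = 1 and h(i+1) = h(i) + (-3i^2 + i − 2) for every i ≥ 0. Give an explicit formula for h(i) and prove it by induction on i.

Claim: h(i) = -i^3 + 2i^2 − 3i + 1.

Base case: h(0) = 1, and -0^3 + 2·0^2 − 3·0 + 1 = 1.
Assume h(k) = -k^3 + 2k^2 − 3k + 1.
Then h(k+1) = h(k) + (-3k^2 + k − 2) = (-k^3 + 2k^2 − 3k + 1) + (-3k^2 + k − 2) = -k^3 − k^2 − 2k − 1,
and -(k+1)^3 + 2·(k+1)^2 − 3·(k+1) + 1 = -k^3 − k^2 − 2k − 1.
Hence h(i) = -i^3 + 2i^2 − 3i + 1 for every i ≥ 0, by induction.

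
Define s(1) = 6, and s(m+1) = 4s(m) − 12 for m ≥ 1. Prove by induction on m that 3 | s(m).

Base case: s(1) = 6 = 3·2, so 3 | s(1).
Assume 3 | s(r), so s(r) = 3t for some integer t.
Then s(r+1) = 4s(r) − 12 = 4·(3t) − 12 = 3(4t − 4), so 3 | s(r+1).
This completes the inductive step, so 3 | s(m) for all m ≥ 1.

3 | s(m)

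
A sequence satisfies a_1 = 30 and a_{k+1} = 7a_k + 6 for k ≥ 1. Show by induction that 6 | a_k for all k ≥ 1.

Base case: a_1 = 30 = 6·5, so 6 | a_1.
Assume 6 | a_j, so a_j = 6t for some integer t.
Then a_{j+1} = 7a_j + 6 = 7·(6t) + 6 = 6(7t + 1), so 6 | a_{j+1}.
This completes the inductive step, so 6 | a_k for all k ≥ 1.

6 | a_k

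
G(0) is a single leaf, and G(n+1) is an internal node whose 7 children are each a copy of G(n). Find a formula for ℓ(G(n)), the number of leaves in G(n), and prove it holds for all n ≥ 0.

Claim: ℓ(G(n)) = 7^n.

Base case: ℓ(G(0)) = 1, and 7^0 = 1.
Assume ℓ(G(m)) = 7^m.
Then ℓ(G(m+1)) = 7·ℓ(G(m)) = 7·7^m = 7^{m+1}.
By induction, ℓ(G(n)) = 7^n for all n ≥ 0.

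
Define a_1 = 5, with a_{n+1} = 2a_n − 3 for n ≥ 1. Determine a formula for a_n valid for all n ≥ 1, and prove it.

Claim: a_n = 2^n + 3.

Base case: a_1 = 5, and 2^1 + 3 = 2 + 3 = 5.
Assume a_k = 2^k + 3 for some k ≥ 1.
Then a_{k+1} = 2a_k − 3 = 2·(2^k + 3) − 3 = 2^{k+1} + 6 − 3 = 2^{k+1} + 3.
By induction, a_n = 2^n + 3 for all n ≥ 1.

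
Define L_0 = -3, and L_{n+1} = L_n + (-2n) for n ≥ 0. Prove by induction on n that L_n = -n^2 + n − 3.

Base case: L_0 = -3, and -0^2 + 0 − 3 = -3.
Assume L_j = -j^2 + j − 3.
Then L_{j+1} = L_j + (-2j) = (-j^2 + j − 3) + (-2j) = -j^2 − j − 3,
and -(j+1)^2 + (j+1) − 3 = -j^2 − j − 3.
This completes the inductive step, so L_n = -n^2 + n − 3 for all n ≥ 0.

L_n = -n^2 + n − 3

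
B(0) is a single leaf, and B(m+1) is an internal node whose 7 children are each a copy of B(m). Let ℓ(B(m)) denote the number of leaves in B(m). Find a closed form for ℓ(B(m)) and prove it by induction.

Claim: ℓ(B(m)) = 7^m.

Base case: ℓ(B(0)) = 1, and 7^0 = 1.
Assume ℓ(B(k)) = 7^k.
Then ℓ(B(k+1)) = 7·ℓ(B(k)) = 7·7^k = 7^{k+1}.
This completes the inductive step, so ℓ(B(m)) = 7^m for all m ≥ 0.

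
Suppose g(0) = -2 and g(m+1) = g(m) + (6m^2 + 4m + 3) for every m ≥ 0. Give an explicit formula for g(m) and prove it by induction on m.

Claim: g(m) = 2m^3 − m^2 + 2m − 2.

Base case: g(0) = -2, and 2·0^3 − 0^2 + 2·0 − 2 = -2.
Assume g(k) = 2k^3 − k^2 + 2k − 2.
Then g(k+1) = g(k) + (6k^2 + 4k + 3) = (2k^3 − k^2 + 2k − 2) + (6k^2 + 4k + 3) = 2k^3 + 5k^2 + 6k + 1,
and 2·(k+1)^3 − (k+1)^2 + 2·(k+1) − 2 = 2k^3 + 5k^2 + 6k + 1.
This completes the inductive step, so g(m) = 2m^3 − m^2 + 2m − 2 for all m ≥ 0.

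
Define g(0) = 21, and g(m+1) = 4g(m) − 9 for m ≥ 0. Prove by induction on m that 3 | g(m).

Base case: g(0) = 21 = 3·7, so 3 | g(0).
Assume 3 | g(r), so g(r) = 3t for some integer t.
Then g(r+1) = 4g(r) − 9 = 4·(3t) − 9 = 3(4t − 3), so 3 | g(r+1).
This completes the inductive step, so 3 | g(m) for all m ≥ 0.

3 | g(m)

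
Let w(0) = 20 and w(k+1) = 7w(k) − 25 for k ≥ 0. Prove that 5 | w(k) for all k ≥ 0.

Base case: w(0) = 20 = 5·4, so 5 | w(0).
Assume 5 | w(m), so w(m) = 5t for some integer t.
Then w(m+1) = 7w(m) − 25 = 7·(5t) − 25 = 5(7t − 5), so 5 | w(m+1).
Hence 5 | w(k) for every k ≥ 0, by induction.

5 | w(k)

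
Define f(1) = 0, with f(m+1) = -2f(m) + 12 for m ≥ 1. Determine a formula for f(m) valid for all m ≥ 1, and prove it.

Claim: f(m) = 2·(-2)^m + 4.

Base case: f(1) = 0, and 2·(-2)^1 + 4 = -4 + 4 = 0.
Assume f(k) = 2·(-2)^k + 4 for some k ≥ 1.
Then f(k+1) = -2f(k) + 12 = -2·(2·(-2)^k + 4) + 12 = -4·(-2)^k − 8 + 12 = 2·(-2)^{k+1} + 4.
Hence f(m) = 2·(-2)^m + 4 for every m ≥ 1, by induction.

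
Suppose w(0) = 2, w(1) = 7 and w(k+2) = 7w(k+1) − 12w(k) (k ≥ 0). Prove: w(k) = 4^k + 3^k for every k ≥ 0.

Base cases: w(0) = 2 and 4^0 + 3^0 = 2; w(1) = 7 and 4^1 + 3^1 = 7.
Assume w(j) = 4^j + 3^j for all 0 ≤ j ≤ m, where m ≥ 1.
Then w(m+1) = 7w(m) − 12w(m−1) = 7·(4^m + 3^m) − 12·(4^{m−1} + 3^{m−1}) = (7·4 − 12)4^{m−1} + (7·3 − 12)3^{m−1} = 16·4^{m−1} + 9·3^{m−1} = 4^{m+1} + 3^{m+1}.
By strong induction, w(k) = 4^k + 3^k for all k ≥ 0.

w(k) = 4^k + 3^k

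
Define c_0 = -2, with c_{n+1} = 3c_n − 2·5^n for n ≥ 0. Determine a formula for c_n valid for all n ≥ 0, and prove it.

Claim: c_n = -3^n − 5^n.

Base case: c_0 = -2, and -3^0 − 5^0 = -1 − 1 = -2.
Assume c_r = -3^r − 5^r for some r ≥ 0.
Then c_{r+1} = 3c_r − 2·5^r = 3·(-3^r − 5^r) − 2·5^r = -3^{r+1} − 3·5^r − 2·5^r = -3^{r+1} − 5·5^r = -3^{r+1} − 5^{r+1}.
This completes the inductive step, so c_n = -3^n − 5^n for all n ≥ 0.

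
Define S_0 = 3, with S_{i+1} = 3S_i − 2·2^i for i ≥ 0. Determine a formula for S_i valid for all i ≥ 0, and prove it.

Claim: S_i = 3^i + 2·2^i.

Base case: S_0 = 3, and 3^0 + 2·2^0 = 1 + 2 = 3.
Assume S_k = 3^k + 2·2^k for some k ≥ 0.
Then S_{k+1} = 3S_k − 2·2^k = 3·(3^k + 2·2^k) − 2·2^k = 3^{k+1} + 6·2^k − 2·2^k = 3^{k+1} + 4·2^k = 3^{k+1} + 2·2^{k+1}.
This completes the inductive step, so S_i = 3^i + 2·2^i for all i ≥ 0.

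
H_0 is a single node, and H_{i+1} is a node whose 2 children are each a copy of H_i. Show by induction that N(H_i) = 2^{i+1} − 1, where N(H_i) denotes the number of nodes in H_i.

Base case: N(H_0) = 1, and 2^{0+1} − 1 = 1.
Assume N(H_j) = 2^{j+1} − 1.
Then N(H_{j+1}) = 1 + 2N(H_j) = 1 + 2(2^{j+1} − 1) = 2^{j+2} − 2 + 1 = 2^{j+2} − 1.
By induction, N(H_i) = 2^{i+1} − 1 for all i ≥ 0.

N(H_i) = 2^{i+1} − 1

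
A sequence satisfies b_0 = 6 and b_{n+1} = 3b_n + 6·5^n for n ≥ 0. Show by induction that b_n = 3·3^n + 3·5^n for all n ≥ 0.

Base case: b_0 = 6, and 3·3^0 + 3·5^0 = 3 + 3 = 6.
Assume b_r = 3·3^r + 3·5^r for some r ≥ 0.
Then b_{r+1} = 3b_r + 6·5^r = 3·(3·3^r + 3·5^r) + 6·5^r = 3·3^{r+1} + 9·5^r + 6·5^r = 3·3^{r+1} + 15·5^r = 3·3^{r+1} + 3·5^{r+1}.
This completes the inductive step, so b_n = 3·3^n + 3·5^n for all n ≥ 0.

b_n = 3·3^n + 3·5^n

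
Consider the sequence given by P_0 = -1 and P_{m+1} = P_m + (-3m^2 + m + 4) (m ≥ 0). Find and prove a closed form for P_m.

Claim: P_m = -m^3 + 2m^2 + 3m − 1.

Base case: P_0 = -1, and -0^3 + 2·0^2 + 3·0 − 1 = -1.
Assume P_j = -j^3 + 2j^2 + 3j − 1.
Then P_{j+1} = P_j + (-3j^2 + j + 4) = (-j^3 + 2j^2 + 3j − 1) + (-3j^2 + j + 4) = -j^3 − j^2 + 4j + 3,
and -(j+1)^3 + 2·(j+1)^2 + 3·(j+1) − 1 = -j^3 − j^2 + 4j + 3.
By induction, P_m = -m^3 + 2m^2 + 3m − 1 for all m ≥ 0.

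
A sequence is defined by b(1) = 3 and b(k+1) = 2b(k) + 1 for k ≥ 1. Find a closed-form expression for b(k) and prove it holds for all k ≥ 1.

Claim: b(k) = 2^{k+1} − 1.

Base case: b(1) = 3, and 2^{1+1} − 1 = 4 − 1 = 3.
Assume b(j) = 2^{j+1} − 1 for some j ≥ 1.
Then b(j+1) = 2b(j) + 1 = 2·(2^{j+1} − 1) + 1 = 2^{j+2} − 2 + 1 = 2^{j+2} − 1.
So the formula holds for j+1, and by induction b(k) = 2^{k+1} − 1 for all k ≥ 1.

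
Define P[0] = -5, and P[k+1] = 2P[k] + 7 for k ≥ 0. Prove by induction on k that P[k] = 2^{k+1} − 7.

Base case: P[0] = -5, and 2^{0+1} − 7 = 2 − 7 = -5.
Assume P[m] = 2^{m+1} − 7 for some m ≥ 0.
Then P[m+1] = 2P[m] + 7 = 2·(2^{m+1} − 7) + 7 = 2^{m+2} − 14 + 7 = 2^{m+2} − 7.
Hence P[k] = 2^{k+1} − 7 for every k ≥ 0, by induction.

P[k] = 2^{k+1} − 7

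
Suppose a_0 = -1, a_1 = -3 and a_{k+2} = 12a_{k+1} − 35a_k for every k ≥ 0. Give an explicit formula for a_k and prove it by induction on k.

Claim: a_k = 7^k − 2·5^k.

Base cases: a_0 = -1 and 7^0 − 2·5^0 = -1; a_1 = -3 and 7^1 − 2·5^1 = -3.
Assume a_j = 7^j − 2·5^j for all 0 ≤ j ≤ m, where m ≥ 1.
Then a_{m+1} = 12a_m − 35a_{m−1} = 12·(7^m − 2·5^m) − 35·(7^{m−1} − 2·5^{m−1}) = (12·7 − 35)7^{m−1} − 2·(12·5 − 35)5^{m−1} = 49·7^{m−1} − 50·5^{m−1} = 7^{m+1} − 2·5^{m+1}.
This completes the inductive step, so a_k = 7^k − 2·5^k for all k ≥ 0.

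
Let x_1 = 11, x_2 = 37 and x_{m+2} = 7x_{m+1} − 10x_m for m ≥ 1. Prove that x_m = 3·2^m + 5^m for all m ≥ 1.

Base cases: x_1 = 11 and 3·2^1 + 5^1 = 11; x_2 = 37 and 3·2^2 + 5^2 = 37.
Assume x_j = 3·2^j + 5^j for all 1 ≤ j ≤ r, where r ≥ 2.
Then x_{r+1} = 7x_r − 10x_{r−1} = 7·(3·2^r + 5^r) − 10·(3·2^{r−1} + 5^{r−1}) = 3·(7·2 − 10)2^{r−1} + (7·5 − 10)5^{r−1} = 12·2^{r−1} + 25·5^{r−1} = 3·2^{r+1} + 5^{r+1}.
This completes the inductive step, so x_m = 3·2^m + 5^m for all m ≥ 1.

x_m = 3·2^m + 5^m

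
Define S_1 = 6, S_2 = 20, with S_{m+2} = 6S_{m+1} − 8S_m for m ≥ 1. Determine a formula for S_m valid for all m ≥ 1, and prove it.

Claim: S_m = 4^m + 2^m.

Base cases: S_1 = 6 and 4^1 + 2^1 = 6; S_2 = 20 and 4^2 + 2^2 = 20.
Assume S_j = 4^j + 2^j for all 1 ≤ j ≤ r, where r ≥ 2.
Then S_{r+1} = 6S_r − 8S_{r−1} = 6·(4^r + 2^r) − 8·(4^{r−1} + 2^{r−1}) = (6·4 − 8)4^{r−1} + (6·2 − 8)2^{r−1} = 16·4^{r−1} + 4·2^{r−1} = 4^{r+1} + 2^{r+1}.
So the formula holds for r+1, and by strong induction S_m = 4^m + 2^m for all m ≥ 1.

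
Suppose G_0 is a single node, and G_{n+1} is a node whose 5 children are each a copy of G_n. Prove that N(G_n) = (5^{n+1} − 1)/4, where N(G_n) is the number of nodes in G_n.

Base case: N(G_0) = 1, and (5^{0+1} − 1)/4 = 1.
Assume N(G_j) = (5^{j+1} − 1)/4.
Then N(G_{j+1}) = 1 + 5N(G_j) = 1 + 5·(5^{j+1} − 1)/4 = 1 + (5^{j+2} − 5)/4 = (4 + 5^{j+2} − 5)/4 = (5^{j+2} − 1)/4.
So the formula holds for j+1, and by induction N(G_n) = (5^{n+1} − 1)/4 for all n ≥ 0.

N(G_n) = (5^{n+1} − 1)/4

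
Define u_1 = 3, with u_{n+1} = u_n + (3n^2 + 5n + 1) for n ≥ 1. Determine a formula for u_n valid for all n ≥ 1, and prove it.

Claim: u_n = n^3 + n^2 − n + 2.

Base case: u_1 = 3, and 1^3 + 1^2 − 1 + 2 = 3.
Assume u_r = r^3 + r^2 − r + 2.
Then u_{r+1} = u_r + (3r^2 + 5r + 1) = (r^3 + r^2 − r + 2) + (3r^2 + 5r + 1) = r^3 + 4r^2 + 4r + 3,
and (r+1)^3 + (r+1)^2 − (r+1) + 2 = r^3 + 4r^2 + 4r + 3.
By induction, u_n = n^3 + n^2 − n + 2 for all n ≥ 1.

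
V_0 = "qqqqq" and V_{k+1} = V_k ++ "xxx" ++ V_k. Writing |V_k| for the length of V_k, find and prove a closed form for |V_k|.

Claim: |V_k| = 2^{k+3} − 3.

Base case: |V_0| = 5, and 2^{0+3} − 3 = 5.
Assume |V_j| = 2^{j+3} − 3.
Then |V_{j+1}| = |V_j| + 3 + |V_j| = 2|V_j| + 3 = 2(2^{j+3} − 3) + 3 = 2^{j+1+3} − 6 + 3 = 2^{j+1+3} − 3.
This completes the inductive step, so |V_k| = 2^{k+3} − 3 for all k ≥ 0.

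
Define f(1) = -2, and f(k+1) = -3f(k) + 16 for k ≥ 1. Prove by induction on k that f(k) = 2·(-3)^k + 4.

Base case: f(1) = -2, and 2·(-3)^1 + 4 = -6 + 4 = -2.
Assume f(r) = 2·(-3)^r + 4 for some r ≥ 1.
Then f(r+1) = -3f(r) + 16 = -3·(2·(-3)^r + 4) + 16 = -6·(-3)^r − 12 + 16 = 2·(-3)^{r+1} + 4.
By induction, f(k) = 2·(-3)^k + 4 for all k ≥ 1.

f(k) = 2·(-3)^k + 4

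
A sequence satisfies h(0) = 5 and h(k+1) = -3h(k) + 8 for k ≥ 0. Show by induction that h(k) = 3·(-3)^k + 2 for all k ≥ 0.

Base case: h(0) = 5, and 3·(-3)^0 + 2 = 3 + 2 = 5.
Assume h(j) = 3·(-3)^j + 2 for some j ≥ 0.
Then h(j+1) = -3h(j) + 8 = -3·(3·(-3)^j + 2) + 8 = -9·(-3)^j − 6 + 8 = 3·(-3)^{j+1} + 2.
By induction, h(k) = 3·(-3)^k + 2 for all k ≥ 0.

h(k) = 3·(-3)^k + 2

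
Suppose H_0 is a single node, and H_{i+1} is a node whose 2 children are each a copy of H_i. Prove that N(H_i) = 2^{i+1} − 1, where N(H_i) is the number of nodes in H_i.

Base case: N(H_0) = 1, and 2^{0+1} − 1 = 1.
Assume N(H_m) = 2^{m+1} − 1.
Then N(H_{m+1}) = 1 + 2N(H_m) = 1 + 2(2^{m+1} − 1) = 2^{m+2} − 2 + 1 = 2^{m+2} − 1.
This completes the inductive step, so N(H_i) = 2^{i+1} − 1 for all i ≥ 0.

N(H_i) = 2^{i+1} − 1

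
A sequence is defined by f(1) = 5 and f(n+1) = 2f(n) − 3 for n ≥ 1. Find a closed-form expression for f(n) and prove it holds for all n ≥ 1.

Claim: f(n) = 2^n + 3.

Base case: f(1) = 5, and 2^1 + 3 = 2 + 3 = 5.
Assume f(k) = 2^k + 3 for some k ≥ 1.
Then f(k+1) = 2f(k) − 3 = 2·(2^k + 3) − 3 = 2^{k+1} + 6 − 3 = 2^{k+1} + 3.
This completes the inductive step, so f(n) = 2^n + 3 for all n ≥ 1.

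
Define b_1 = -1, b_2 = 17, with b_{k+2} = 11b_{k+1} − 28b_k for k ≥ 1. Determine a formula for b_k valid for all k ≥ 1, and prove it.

Claim: b_k = 7^k − 2·4^k.

Base cases: b_1 = -1 and 7^1 − 2·4^1 = -1; b_2 = 17 and 7^2 − 2·4^2 = 17.
Assume b_j = 7^j − 2·4^j for all 1 ≤ j ≤ r, where r ≥ 2.
Then b_{r+1} = 11b_r − 28b_{r−1} = 11·(7^r − 2·4^r) − 28·(7^{r−1} − 2·4^{r−1}) = (11·7 − 28)7^{r−1} − 2·(11·4 − 28)4^{r−1} = 49·7^{r−1} − 32·4^{r−1} = 7^{r+1} − 2·4^{r+1}.
So the formula holds for r+1, and by strong induction b_k = 7^k − 2·4^k for all k ≥ 1.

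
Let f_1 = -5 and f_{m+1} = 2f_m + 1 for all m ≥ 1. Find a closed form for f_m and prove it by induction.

Claim: f_m = -2^{m+1} − 1.

Base case: f_1 = -5, and -2^{1+1} − 1 = -4 − 1 = -5.
Assume f_r = -2^{r+1} − 1 for some r ≥ 1.
Then f_{r+1} = 2f_r + 1 = 2·(-2^{r+1} − 1) + 1 = -2^{r+2} − 2 + 1 = -2^{r+2} − 1.
By induction, f_m = -2^{m+1} − 1 for all m ≥ 1.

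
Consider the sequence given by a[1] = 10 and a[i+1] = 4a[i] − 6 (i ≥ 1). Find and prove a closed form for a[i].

Claim: a[i] = 2·4^i + 2.

Base case: a[1] = 10, and 2·4^1 + 2 = 8 + 2 = 10.
Assume a[k] = 2·4^k + 2 for some k ≥ 1.
Then a[k+1] = 4a[k] − 6 = 4·(2·4^k + 2) − 6 = 8·4^k + 8 − 6 = 2·4^{k+1} + 2.
This completes the inductive step, so a[i] = 2·4^i + 2 for all i ≥ 1.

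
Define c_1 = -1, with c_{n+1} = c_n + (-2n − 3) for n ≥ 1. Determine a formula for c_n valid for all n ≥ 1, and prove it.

Claim: c_n = -n^2 − 2n + 2.

Base case: c_1 = -1, and -1^2 − 2·1 + 2 = -1.
Assume c_j = -j^2 − 2j + 2.
Then c_{j+1} = c_j + (-2j − 3) = (-j^2 − 2j + 2) + (-2j − 3) = -j^2 − 4j − 1,
and -(j+1)^2 − 2·(j+1) + 2 = -j^2 − 4j − 1.
By induction, c_n = -n^2 − 2n + 2 for all n ≥ 1.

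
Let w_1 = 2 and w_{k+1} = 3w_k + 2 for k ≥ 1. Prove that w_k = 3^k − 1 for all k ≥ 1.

Base case: w_1 = 2, and 3^1 − 1 = 3 − 1 = 2.
Assume w_m = 3^m − 1 for some m ≥ 1.
Then w_{m+1} = 3w_m + 2 = 3·(3^m − 1) + 2 = 3^{m+1} − 3 + 2 = 3^{m+1} − 1.
By induction, w_k = 3^k − 1 for all k ≥ 1.

w_k = 3^k − 1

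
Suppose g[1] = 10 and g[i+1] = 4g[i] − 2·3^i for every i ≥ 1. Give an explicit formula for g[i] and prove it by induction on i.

Claim: g[i] = 4^i + 2·3^i.

Base case: g[1] = 10, and 4^1 + 2·3^1 = 4 + 6 = 10.
Assume g[r] = 4^r + 2·3^r for some r ≥ 1.
Then g[r+1] = 4g[r] − 2·3^r = 4·(4^r + 2·3^r) − 2·3^r = 4^{r+1} + 8·3^r − 2·3^r = 4^{r+1} + 6·3^r = 4^{r+1} + 2·3^{r+1}.
Hence g[i] = 4^i + 2·3^i for every i ≥ 1, by induction.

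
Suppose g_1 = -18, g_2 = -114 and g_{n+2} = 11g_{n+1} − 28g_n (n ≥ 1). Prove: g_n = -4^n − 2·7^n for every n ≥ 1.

Base cases: g_1 = -18 and -4^1 − 2·7^1 = -18; g_2 = -114 and -4^2 − 2·7^2 = -114.
Assume g_i = -4^i − 2·7^i for all 1 ≤ i ≤ j, where j ≥ 2.
Then g_{j+1} = 11g_j − 28g_{j−1} = 11·(-4^j − 2·7^j) − 28·(-4^{j−1} − 2·7^{j−1}) = -(11·4 − 28)4^{j−1} − 2·(11·7 − 28)7^{j−1} = -16·4^{j−1} − 98·7^{j−1} = -4^{j+1} − 2·7^{j+1}.
This completes the inductive step, so g_n = -4^n − 2·7^n for all n ≥ 1.

g_n = -4^n − 2·7^n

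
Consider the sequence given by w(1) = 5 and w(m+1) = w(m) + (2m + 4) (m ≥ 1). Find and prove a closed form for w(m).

Claim: w(m) = m^2 + 3m + 1.

Base case: w(1) = 5, and 1^2 + 3·1 + 1 = 5.
Assume w(k) = k^2 + 3k + 1.
Then w(k+1) = w(k) + (2k + 4) = (k^2 + 3k + 1) + (2k + 4) = k^2 + 5k + 5,
and (k+1)^2 + 3·(k+1) + 1 = k^2 + 5k + 5.
By induction, w(m) = m^2 + 3m + 1 for all m ≥ 1.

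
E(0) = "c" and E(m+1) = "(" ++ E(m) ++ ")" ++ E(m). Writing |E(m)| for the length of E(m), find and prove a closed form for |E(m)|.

Claim: |E(m)| = 3·2^m − 2.

Base case: |E(0)| = 1, and 3·2^0 − 2 = 1.
Assume |E(j)| = 3·2^j − 2.
Then |E(j+1)| = 1 + |E(j)| + 1 + |E(j)| = 2|E(j)| + 2 = 2(3·2^j − 2) + 2 = 3·2^{j+1} − 4 + 2 = 3·2^{j+1} − 2.
By induction, |E(m)| = 3·2^m − 2 for all m ≥ 0.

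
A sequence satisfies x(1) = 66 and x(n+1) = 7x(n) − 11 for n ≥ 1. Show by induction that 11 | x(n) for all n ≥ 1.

Base case: x(1) = 66 = 11·6, so 11 | x(1).
Assume 11 | x(k), so x(k) = 11t for some integer t.
Then x(k+1) = 7x(k) − 11 = 7·(11t) − 11 = 11(7t − 1), so 11 | x(k+1).
So the property holds for k+1, and by induction 11 | x(n) for all n ≥ 1.

11 | x(n)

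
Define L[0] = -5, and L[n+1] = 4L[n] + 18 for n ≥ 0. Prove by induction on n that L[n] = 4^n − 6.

Base case: L[0] = -5, and 4^0 − 6 = 1 − 6 = -5.
Assume L[j] = 4^j − 6 for some j ≥ 0.
Then L[j+1] = 4L[j] + 18 = 4·(4^j − 6) + 18 = 4^{j+1} − 24 + 18 = 4^{j+1} − 6.
Hence L[n] = 4^n − 6 for every n ≥ 0, by induction.

L[n] = 4^n − 6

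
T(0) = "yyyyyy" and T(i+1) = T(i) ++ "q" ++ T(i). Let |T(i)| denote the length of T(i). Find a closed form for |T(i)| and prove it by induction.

Claim: |T(i)| = 7·2^i − 1.

Base case: |T(0)| = 6, and 7·2^0 − 1 = 6.
Assume |T(k)| = 7·2^k − 1.
Then |T(k+1)| = |T(k)| + 1 + |T(k)| = 2|T(k)| + 1 = 2(7·2^k − 1) + 1 = 7·2^{k+1} − 2 + 1 = 7·2^{k+1} − 1.
So the formula holds for k+1, and by induction |T(i)| = 7·2^i − 1 for all i ≥ 0.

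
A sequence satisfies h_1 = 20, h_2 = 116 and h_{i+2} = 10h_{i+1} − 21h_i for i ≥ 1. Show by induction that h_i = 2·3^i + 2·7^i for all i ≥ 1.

Base cases: h_1 = 20 and 2·3^1 + 2·7^1 = 20; h_2 = 116 and 2·3^2 + 2·7^2 = 116.
Assume h_j = 2·3^j + 2·7^j for all 1 ≤ j ≤ r, where r ≥ 2.
Then h_{r+1} = 10h_r − 21h_{r−1} = 10·(2·3^r + 2·7^r) − 21·(2·3^{r−1} + 2·7^{r−1}) = 2·(10·3 − 21)3^{r−1} + 2·(10·7 − 21)7^{r−1} = 18·3^{r−1} + 98·7^{r−1} = 2·3^{r+1} + 2·7^{r+1}.
Hence h_i = 2·3^i + 2·7^i for every i ≥ 1, by strong induction.

h_i = 2·3^i + 2·7^i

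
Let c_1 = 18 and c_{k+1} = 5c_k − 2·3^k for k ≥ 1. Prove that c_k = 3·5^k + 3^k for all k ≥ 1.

Base case: c_1 = 18, and 3·5^1 + 3^1 = 15 + 3 = 18.
Assume c_m = 3·5^m + 3^m for some m ≥ 1.
Then c_{m+1} = 5c_m − 2·3^m = 5·(3·5^m + 3^m) − 2·3^m = 3·5^{m+1} + 5·3^m − 2·3^m = 3·5^{m+1} + 3·3^m = 3·5^{m+1} + 3^{m+1}.
Hence c_k = 3·5^k + 3^k for every k ≥ 1, by induction.

c_k = 3·5^k + 3^k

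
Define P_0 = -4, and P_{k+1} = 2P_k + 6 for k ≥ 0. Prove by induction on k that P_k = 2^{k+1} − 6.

Base case: P_0 = -4, and 2^{0+1} − 6 = 2 − 6 = -4.
Assume P_r = 2^{r+1} − 6 for some r ≥ 0.
Then P_{r+1} = 2P_r + 6 = 2·(2^{r+1} − 6) + 6 = 2^{r+2} − 12 + 6 = 2^{r+2} − 6.
This completes the inductive step, so P_k = 2^{k+1} − 6 for all k ≥ 0.

P_k = 2^{k+1} − 6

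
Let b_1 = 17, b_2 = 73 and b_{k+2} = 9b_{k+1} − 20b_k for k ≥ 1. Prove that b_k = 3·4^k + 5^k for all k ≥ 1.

Base cases: b_1 = 17 and 3·4^1 + 5^1 = 17; b_2 = 73 and 3·4^2 + 5^2 = 73.
Assume b_j = 3·4^j + 5^j for all 1 ≤ j ≤ m, where m ≥ 2.
Then b_{m+1} = 9b_m − 20b_{m−1} = 9·(3·4^m + 5^m) − 20·(3·4^{m−1} + 5^{m−1}) = 3·(9·4 − 20)4^{m−1} + (9·5 − 20)5^{m−1} = 48·4^{m−1} + 25·5^{m−1} = 3·4^{m+1} + 5^{m+1}.
This completes the inductive step, so b_k = 3·4^k + 5^k for all k ≥ 1.

b_k = 3·4^k + 5^k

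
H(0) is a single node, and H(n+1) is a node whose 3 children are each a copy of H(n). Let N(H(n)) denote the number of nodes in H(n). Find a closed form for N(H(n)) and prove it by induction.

Claim: N(H(n)) = (3^{n+1} − 1)/2.

Base case: N(H(0)) = 1, and (3^{0+1} − 1)/2 = 1.
Assume N(H(m)) = (3^{m+1} − 1)/2.
Then N(H(m+1)) = 1 + 3N(H(m)) = 1 + 3·(3^{m+1} − 1)/2 = 1 + (3^{m+2} − 3)/2 = (2 + 3^{m+2} − 3)/2 = (3^{m+2} − 1)/2.
Hence N(H(n)) = (3^{n+1} − 1)/2 for every n ≥ 0, by induction.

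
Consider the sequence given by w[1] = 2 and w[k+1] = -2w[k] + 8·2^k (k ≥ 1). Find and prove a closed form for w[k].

Claim: w[k] = (-2)^k + 2·2^k.

Base case: w[1] = 2, and (-2)^1 + 2·2^1 = -2 + 4 = 2.
Assume w[m] = (-2)^m + 2·2^m for some m ≥ 1.
Then w[m+1] = -2w[m] + 8·2^m = -2·((-2)^m + 2·2^m) + 8·2^m = (-2)^{m+1} − 4·2^m + 8·2^m = (-2)^{m+1} + 4·2^m = (-2)^{m+1} + 2·2^{m+1}.
By induction, w[k] = (-2)^k + 2·2^k for all k ≥ 1.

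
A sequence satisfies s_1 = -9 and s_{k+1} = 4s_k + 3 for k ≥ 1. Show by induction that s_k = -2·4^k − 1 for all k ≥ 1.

Base case: s_1 = -9, and -2·4^1 − 1 = -8 − 1 = -9.
Assume s_j = -2·4^j − 1 for some j ≥ 1.
Then s_{j+1} = 4s_j + 3 = 4·(-2·4^j − 1) + 3 = -8·4^j − 4 + 3 = -2·4^{j+1} − 1.
So the formula holds for j+1, and by induction s_k = -2·4^k − 1 for all k ≥ 1.

s_k = -2·4^k − 1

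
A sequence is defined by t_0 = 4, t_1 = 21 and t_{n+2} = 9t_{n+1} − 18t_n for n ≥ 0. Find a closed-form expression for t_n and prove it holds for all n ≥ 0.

Claim: t_n = 3·6^n + 3^n.

Base cases: t_0 = 4 and 3·6^0 + 3^0 = 4; t_1 = 21 and 3·6^1 + 3^1 = 21.
Assume t_j = 3·6^j + 3^j for all 0 ≤ j ≤ k, where k ≥ 1.
Then t_{k+1} = 9t_k − 18t_{k−1} = 9·(3·6^k + 3^k) − 18·(3·6^{k−1} + 3^{k−1}) = 3·(9·6 − 18)6^{k−1} + (9·3 − 18)3^{k−1} = 108·6^{k−1} + 9·3^{k−1} = 3·6^{k+1} + 3^{k+1}.
By strong induction, t_n = 3·6^n + 3^n for all n ≥ 0.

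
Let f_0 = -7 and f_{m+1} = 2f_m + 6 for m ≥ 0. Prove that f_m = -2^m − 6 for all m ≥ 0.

Base case: f_0 = -7, and -2^0 − 6 = -1 − 6 = -7.
Assume f_j = -2^j − 6 for some j ≥ 0.
Then f_{j+1} = 2f_j + 6 = 2·(-2^j − 6) + 6 = -2^{j+1} − 12 + 6 = -2^{j+1} − 6.
By induction, f_m = -2^m − 6 for all m ≥ 0.

f_m = -2^m − 6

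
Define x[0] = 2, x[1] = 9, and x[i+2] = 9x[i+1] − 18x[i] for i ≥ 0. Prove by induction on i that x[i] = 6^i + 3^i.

Base cases: x[0] = 2 and 6^0 + 3^0 = 2; x[1] = 9 and 6^1 + 3^1 = 9.
Assume x[j] = 6^j + 3^j for all 0 ≤ j ≤ m, where m ≥ 1.
Then x[m+1] = 9x[m] − 18x[m−1] = 9·(6^m + 3^m) − 18·(6^{m−1} + 3^{m−1}) = (9·6 − 18)6^{m−1} + (9·3 − 18)3^{m−1} = 36·6^{m−1} + 9·3^{m−1} = 6^{m+1} + 3^{m+1}.
By strong induction, x[i] = 6^i + 3^i for all i ≥ 0.

x[i] = 6^i + 3^i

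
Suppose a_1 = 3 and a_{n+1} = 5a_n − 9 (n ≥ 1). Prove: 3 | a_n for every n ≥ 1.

Base case: a_1 = 3 = 3·1, so 3 | a_1.
Assume 3 | a_r, so a_r = 3t for some integer t.
Then a_{r+1} = 5a_r − 9 = 5·(3t) − 9 = 3(5t − 3), so 3 | a_{r+1}.
By induction, 3 | a_n for all n ≥ 1.

3 | a_n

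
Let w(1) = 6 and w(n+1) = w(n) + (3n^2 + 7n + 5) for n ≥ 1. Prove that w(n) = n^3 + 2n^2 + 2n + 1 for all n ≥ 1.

Base case: w(1) = 6, and 1^3 + 2·1^2 + 2·1 + 1 = 6.
Assume w(k) = k^3 + 2k^2 + 2k + 1.
Then w(k+1) = w(k) + (3k^2 + 7k + 5) = (k^3 + 2k^2 + 2k + 1) + (3k^2 + 7k + 5) = k^3 + 5k^2 + 9k + 6,
and (k+1)^3 + 2·(k+1)^2 + 2·(k+1) + 1 = k^3 + 5k^2 + 9k + 6.
This completes the inductive step, so w(n) = n^3 + 2n^2 + 2n + 1 for all n ≥ 1.

w(n) = n^3 + 2n^2 + 2n + 1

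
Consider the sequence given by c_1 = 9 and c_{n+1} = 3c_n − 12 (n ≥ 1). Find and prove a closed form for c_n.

Claim: c_n = 3^n + 6.

Base case: c_1 = 9, and 3^1 + 6 = 3 + 6 = 9.
Assume c_m = 3^m + 6 for some m ≥ 1.
Then c_{m+1} = 3c_m − 12 = 3·(3^m + 6) − 12 = 3^{m+1} + 18 − 12 = 3^{m+1} + 6.
By induction, c_n = 3^n + 6 for all n ≥ 1.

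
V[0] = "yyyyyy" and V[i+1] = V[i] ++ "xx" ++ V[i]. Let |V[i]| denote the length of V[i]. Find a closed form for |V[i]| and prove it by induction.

Claim: |V[i]| = 2^{i+3} − 2.

Base case: |V[0]| = 6, and 2^{0+3} − 2 = 6.
Assume |V[m]| = 2^{m+3} − 2.
Then |V[m+1]| = |V[m]| + 2 + |V[m]| = 2|V[m]| + 2 = 2(2^{m+3} − 2) + 2 = 2^{m+1+3} − 4 + 2 = 2^{m+1+3} − 2.
So the formula holds for m+1, and by induction |V[i]| = 2^{i+3} − 2 for all i ≥ 0.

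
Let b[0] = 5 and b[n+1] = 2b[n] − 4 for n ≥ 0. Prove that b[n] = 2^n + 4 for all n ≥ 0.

Base case: b[0] = 5, and 2^0 + 4 = 1 + 4 = 5.
Assume b[r] = 2^r + 4 for some r ≥ 0.
Then b[r+1] = 2b[r] − 4 = 2·(2^r + 4) − 4 = 2^{r+1} + 8 − 4 = 2^{r+1} + 4.
Hence b[n] = 2^n + 4 for every n ≥ 0, by induction.

b[n] = 2^n + 4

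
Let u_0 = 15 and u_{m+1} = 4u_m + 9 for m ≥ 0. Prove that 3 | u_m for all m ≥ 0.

Base case: u_0 = 15 = 3·5, so 3 | u_0.
Assume 3 | u_k, so u_k = 3t for some integer t.
Then u_{k+1} = 4u_k + 9 = 4·(3t) + 9 = 3(4t + 3), so 3 | u_{k+1}.
This completes the inductive step, so 3 | u_m for all m ≥ 0.

3 | u_m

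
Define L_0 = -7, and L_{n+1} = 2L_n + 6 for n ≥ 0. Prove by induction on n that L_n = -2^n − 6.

Base case: L_0 = -7, and -2^0 − 6 = -1 − 6 = -7.
Assume L_m = -2^m − 6 for some m ≥ 0.
Then L_{m+1} = 2L_m + 6 = 2·(-2^m − 6) + 6 = -2^{m+1} − 12 + 6 = -2^{m+1} − 6.
So the formula holds for m+1, and by induction L_n = -2^n − 6 for all n ≥ 0.

L_n = -2^n − 6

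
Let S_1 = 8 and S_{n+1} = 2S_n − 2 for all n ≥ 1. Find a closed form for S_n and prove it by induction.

Claim: S_n = 3·2^n + 2.

Base case: S_1 = 8, and 3·2^1 + 2 = 6 + 2 = 8.
Assume S_k = 3·2^k + 2 for some k ≥ 1.
Then S_{k+1} = 2S_k − 2 = 2·(3·2^k + 2) − 2 = 6·2^k + 4 − 2 = 3·2^{k+1} + 2.
Hence S_n = 3·2^n + 2 for every n ≥ 1, by induction.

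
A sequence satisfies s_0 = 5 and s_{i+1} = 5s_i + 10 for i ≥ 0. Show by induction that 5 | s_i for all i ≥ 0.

Base case: s_0 = 5 = 5·1, so 5 | s_0.
Assume 5 | s_j, so s_j = 5t for some integer t.
Then s_{j+1} = 5s_j + 10 = 5·(5t) + 10 = 5(5t + 2), so 5 | s_{j+1}.
So the property holds for j+1, and by induction 5 | s_i for all i ≥ 0.

5 | s_i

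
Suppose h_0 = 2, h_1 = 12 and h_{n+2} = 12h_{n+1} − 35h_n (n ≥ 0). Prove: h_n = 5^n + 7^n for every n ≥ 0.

Base cases: h_0 = 2 and 5^0 + 7^0 = 2; h_1 = 12 and 5^1 + 7^1 = 12.
Assume h_j = 5^j + 7^j for all 0 ≤ j ≤ k, where k ≥ 1.
Then h_{k+1} = 12h_k − 35h_{k−1} = 12·(5^k + 7^k) − 35·(5^{k−1} + 7^{k−1}) = (12·5 − 35)5^{k−1} + (12·7 − 35)7^{k−1} = 25·5^{k−1} + 49·7^{k−1} = 5^{k+1} + 7^{k+1}.
Hence h_n = 5^n + 7^n for every n ≥ 0, by strong induction.

h_n = 5^n + 7^n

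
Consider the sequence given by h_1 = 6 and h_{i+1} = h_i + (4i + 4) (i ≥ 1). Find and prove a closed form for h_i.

Claim: h_i = 2i^2 + 2i + 2.

Base case: h_1 = 6, and 2·1^2 + 2·1 + 2 = 6.
Assume h_r = 2r^2 + 2r + 2.
Then h_{r+1} = h_r + (4r + 4) = (2r^2 + 2r + 2) + (4r + 4) = 2r^2 + 6r + 6,
and 2·(r+1)^2 + 2·(r+1) + 2 = 2r^2 + 6r + 6.
Hence h_i = 2i^2 + 2i + 2 for every i ≥ 1, by induction.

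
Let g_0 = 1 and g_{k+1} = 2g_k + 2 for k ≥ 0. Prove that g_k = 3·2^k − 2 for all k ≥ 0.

Base case: g_0 = 1, and 3·2^0 − 2 = 3 − 2 = 1.
Assume g_r = 3·2^r − 2 for some r ≥ 0.
Then g_{r+1} = 2g_r + 2 = 2·(3·2^r − 2) + 2 = 6·2^r − 4 + 2 = 3·2^{r+1} − 2.
By induction, g_k = 3·2^k − 2 for all k ≥ 0.

g_k = 3·2^k − 2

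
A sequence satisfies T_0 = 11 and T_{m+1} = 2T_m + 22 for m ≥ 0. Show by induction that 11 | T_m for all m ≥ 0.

Base case: T_0 = 11 = 11·1, so 11 | T_0.
Assume 11 | T_r, so T_r = 11t for some integer t.
Then T_{r+1} = 2T_r + 22 = 2·(11t) + 22 = 11(2t + 2), so 11 | T_{r+1}.
This completes the inductive step, so 11 | T_m for all m ≥ 0.

11 | T_m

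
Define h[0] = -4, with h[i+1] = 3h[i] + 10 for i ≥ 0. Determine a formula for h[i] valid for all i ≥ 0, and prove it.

Claim: h[i] = 3^i − 5.

Base case: h[0] = -4, and 3^0 − 5 = 1 − 5 = -4.
Assume h[r] = 3^r − 5 for some r ≥ 0.
Then h[r+1] = 3h[r] + 10 = 3·(3^r − 5) + 10 = 3^{r+1} − 15 + 10 = 3^{r+1} − 5.
This completes the inductive step, so h[i] = 3^i − 5 for all i ≥ 0.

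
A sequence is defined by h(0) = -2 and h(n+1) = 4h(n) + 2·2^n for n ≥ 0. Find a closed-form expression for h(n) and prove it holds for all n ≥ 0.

Claim: h(n) = -4^n − 2^n.

Base case: h(0) = -2, and -4^0 − 2^0 = -1 − 1 = -2.
Assume h(j) = -4^j − 2^j for some j ≥ 0.
Then h(j+1) = 4h(j) + 2·2^j = 4·(-4^j − 2^j) + 2·2^j = -4^{j+1} − 4·2^j + 2·2^j = -4^{j+1} − 2·2^j = -4^{j+1} − 2^{j+1}.
Hence h(n) = -4^n − 2^n for every n ≥ 0, by induction.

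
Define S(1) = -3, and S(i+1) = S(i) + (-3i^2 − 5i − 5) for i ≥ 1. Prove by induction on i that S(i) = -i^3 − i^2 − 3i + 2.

Base case: S(1) = -3, and -1^3 − 1^2 − 3·1 + 2 = -3.
Assume S(k) = -k^3 − k^2 − 3k + 2.
Then S(k+1) = S(k) + (-3k^2 − 5k − 5) = (-k^3 − k^2 − 3k + 2) + (-3k^2 − 5k − 5) = -k^3 − 4k^2 − 8k − 3,
and -(k+1)^3 − (k+1)^2 − 3·(k+1) + 2 = -k^3 − 4k^2 − 8k − 3.
This completes the inductive step, so S(i) = -i^3 − i^2 − 3i + 2 for all i ≥ 1.

S(i) = -i^3 − i^2 − 3i + 2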